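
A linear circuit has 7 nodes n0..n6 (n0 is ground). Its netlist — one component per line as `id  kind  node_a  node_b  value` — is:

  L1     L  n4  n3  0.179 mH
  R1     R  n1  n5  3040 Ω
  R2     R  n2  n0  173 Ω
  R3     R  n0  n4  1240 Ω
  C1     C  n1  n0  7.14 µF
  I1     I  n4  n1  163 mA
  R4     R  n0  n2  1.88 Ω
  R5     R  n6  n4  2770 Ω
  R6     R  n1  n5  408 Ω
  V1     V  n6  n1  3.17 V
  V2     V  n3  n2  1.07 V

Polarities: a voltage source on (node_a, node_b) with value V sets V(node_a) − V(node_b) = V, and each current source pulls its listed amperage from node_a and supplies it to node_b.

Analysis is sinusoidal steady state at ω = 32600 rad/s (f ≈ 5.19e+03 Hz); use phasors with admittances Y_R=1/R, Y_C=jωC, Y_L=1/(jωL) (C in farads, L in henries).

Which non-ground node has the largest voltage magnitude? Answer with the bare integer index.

6

Element admittances at ω=32600 rad/s:
  Y(L1) = 0.000-0.1714j S between n4,n3
  Y(R1) = 0.0003289+0.000j S between n1,n5
  Y(R2) = 0.005780+0.000j S between n2,n0
  Y(R3) = 0.0008065+0.000j S between n0,n4
  Y(C1) = 0.000+0.2328j S between n1,n0
  I1: injects 0.163 A into n1 (from n4)
  Y(R4) = 0.5319+0.000j S between n0,n2
  Y(R5) = 0.0003610+0.000j S between n6,n4
  Y(R6) = 0.002451+0.000j S between n1,n5
  V1: constraint V(n6)−V(n1) = 3.17
  V2: constraint V(n3)−V(n2) = 1.07
Assemble and solve the 8×8 MNA system:
  V(n1)=-0.0003901-0.6965j  V(n2)=-0.3027+0.001591j  V(n3)=0.7673+0.001591j  V(n4)=0.7623-0.9481j  V(n5)=-0.0003901-0.6965j  V(n6)=3.170-0.6965j
  i(V1)=-0.0008691-9.081e-05j  i(V2)=-0.1627+0.0008554j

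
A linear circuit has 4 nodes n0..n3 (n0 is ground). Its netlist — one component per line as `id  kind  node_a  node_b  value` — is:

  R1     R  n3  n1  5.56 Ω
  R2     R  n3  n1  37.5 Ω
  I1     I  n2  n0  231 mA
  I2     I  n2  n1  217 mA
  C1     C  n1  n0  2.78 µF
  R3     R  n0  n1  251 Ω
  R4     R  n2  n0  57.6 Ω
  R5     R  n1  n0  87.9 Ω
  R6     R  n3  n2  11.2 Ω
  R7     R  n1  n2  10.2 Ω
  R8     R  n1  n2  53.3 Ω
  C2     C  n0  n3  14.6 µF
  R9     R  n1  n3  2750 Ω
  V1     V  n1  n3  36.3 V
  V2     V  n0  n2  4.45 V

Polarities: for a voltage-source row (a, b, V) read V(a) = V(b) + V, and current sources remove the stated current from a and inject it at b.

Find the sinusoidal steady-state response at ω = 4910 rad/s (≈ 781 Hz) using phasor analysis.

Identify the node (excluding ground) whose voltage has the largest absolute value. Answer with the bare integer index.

Element admittances at ω=4910 rad/s:
  Y(R1) = 0.1799+0.000j S between n3,n1
  Y(R2) = 0.02667+0.000j S between n3,n1
  I1: injects 0.231 A into n0 (from n2)
  I2: injects 0.217 A into n1 (from n2)
  Y(C1) = 0.000+0.01365j S between n1,n0
  Y(R3) = 0.003984+0.000j S between n0,n1
  Y(R4) = 0.01736+0.000j S between n2,n0
  Y(R5) = 0.01138+0.000j S between n1,n0
  Y(R6) = 0.08929+0.000j S between n3,n2
  Y(R7) = 0.09804+0.000j S between n1,n2
  Y(R8) = 0.01876+0.000j S between n1,n2
  Y(C2) = 0.000+0.07169j S between n0,n3
  Y(R9) = 0.0003636+0.000j S between n1,n3
  V1: constraint V(n1)−V(n3) = 36.3
  V2: constraint V(n0)−V(n2) = 4.45
Assemble and solve the 5×5 MNA system:
  V(n1)=13.93+6.382j  V(n2)=-4.450+0.000j  V(n3)=-22.37+6.382j
  i(V1)=-9.567-1.034j  i(V2)=-0.1768-1.315j

3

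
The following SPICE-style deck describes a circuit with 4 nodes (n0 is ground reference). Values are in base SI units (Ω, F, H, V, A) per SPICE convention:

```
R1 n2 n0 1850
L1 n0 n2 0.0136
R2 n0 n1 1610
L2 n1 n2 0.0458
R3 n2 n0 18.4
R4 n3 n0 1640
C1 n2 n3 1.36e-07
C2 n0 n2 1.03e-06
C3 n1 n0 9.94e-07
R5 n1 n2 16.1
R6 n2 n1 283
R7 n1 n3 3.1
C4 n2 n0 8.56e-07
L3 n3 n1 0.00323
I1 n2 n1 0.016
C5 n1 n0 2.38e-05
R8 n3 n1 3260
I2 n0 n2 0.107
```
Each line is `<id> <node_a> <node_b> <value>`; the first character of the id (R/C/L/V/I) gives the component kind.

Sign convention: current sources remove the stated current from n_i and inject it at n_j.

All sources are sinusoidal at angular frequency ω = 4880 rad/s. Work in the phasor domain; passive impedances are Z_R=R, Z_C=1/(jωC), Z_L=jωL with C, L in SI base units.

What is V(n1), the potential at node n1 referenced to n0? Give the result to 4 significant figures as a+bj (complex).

0.1445-0.5147j V

MNA unknowns: 3 node voltages V₁..V_3
R1: Y=0.0005405+0.000j on G[2,0]
L1: Y=0.000-0.01507j on G[0,2]
R2: Y=0.0006211+0.000j on G[0,1]
L2: Y=0.000-0.004474j on G[1,2]
R3: Y=0.05435+0.000j on G[2,0]
R4: Y=0.0006098+0.000j on G[3,0]
C1: Y=0.000+0.0006637j on G[2,3]
C2: Y=0.000+0.005026j on G[0,2]
C3: Y=0.000+0.004851j on G[1,0]
R5: Y=0.06211+0.000j on G[1,2]
R6: Y=0.003534+0.000j on G[2,1]
R7: Y=0.3226+0.000j on G[1,3]
C4: Y=0.000+0.004177j on G[2,0]
L3: Y=0.000-0.06344j on G[3,1]
I1: z[2]−=0.016, z[1]+=0.016
C5: Y=0.000+0.1161j on G[1,0]
R8: Y=0.0003067+0.000j on G[3,1]
I2: z[0]−=0.107, z[2]+=0.107
solve → V1=0.1445-0.5147j, V2=0.8349-0.2179j, V3=0.1432-0.5126j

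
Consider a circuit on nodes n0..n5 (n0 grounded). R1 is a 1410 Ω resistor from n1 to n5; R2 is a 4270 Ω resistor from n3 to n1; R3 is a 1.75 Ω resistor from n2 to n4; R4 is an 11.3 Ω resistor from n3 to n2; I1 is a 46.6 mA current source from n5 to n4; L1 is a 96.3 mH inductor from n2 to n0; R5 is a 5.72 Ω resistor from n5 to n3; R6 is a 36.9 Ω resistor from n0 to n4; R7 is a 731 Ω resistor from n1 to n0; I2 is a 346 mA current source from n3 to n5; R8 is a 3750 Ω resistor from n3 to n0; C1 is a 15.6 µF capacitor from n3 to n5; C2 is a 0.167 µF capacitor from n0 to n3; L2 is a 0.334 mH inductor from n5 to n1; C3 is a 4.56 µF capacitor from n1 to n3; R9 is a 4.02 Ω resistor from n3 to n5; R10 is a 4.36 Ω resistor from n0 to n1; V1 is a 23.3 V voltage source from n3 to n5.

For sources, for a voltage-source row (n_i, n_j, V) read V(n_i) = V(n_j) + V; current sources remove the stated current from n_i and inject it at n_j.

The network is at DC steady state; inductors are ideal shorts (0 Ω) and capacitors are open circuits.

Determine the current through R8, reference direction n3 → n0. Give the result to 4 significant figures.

0.004448 A

Element admittances at DC:
  Y(R1) = 0.0007092 S between n1,n5
  Y(R2) = 0.0002342 S between n3,n1
  Y(R3) = 0.5714 S between n2,n4
  Y(R4) = 0.08850 S between n3,n2
  I1: injects 0.0466 A into n4 (from n5)
  L1: short n2↔n0 (DC inductor)
  Y(R5) = 0.1748 S between n5,n3
  Y(R6) = 0.02710 S between n0,n4
  Y(R7) = 0.001368 S between n1,n0
  I2: injects 0.346 A into n5 (from n3)
  Y(R8) = 0.0002667 S between n3,n0
  Y(C1) = 0.000 S between n3,n5
  Y(C2) = 0.000 S between n0,n3
  L2: short n5↔n1 (DC inductor)
  Y(C3) = 0.000 S between n1,n3
  Y(R9) = 0.2488 S between n3,n5
  Y(R10) = 0.2294 S between n0,n1
  V1: constraint V(n3)−V(n5) = 23.3
Assemble and solve the 8×8 MNA system:
  V(n1)=-6.619  V(n2)=0.000  V(n3)=16.68  V(n4)=0.07786  V(n5)=-6.619
  i(L1)=1.521  i(L2)=-1.533  i(V1)=-11.70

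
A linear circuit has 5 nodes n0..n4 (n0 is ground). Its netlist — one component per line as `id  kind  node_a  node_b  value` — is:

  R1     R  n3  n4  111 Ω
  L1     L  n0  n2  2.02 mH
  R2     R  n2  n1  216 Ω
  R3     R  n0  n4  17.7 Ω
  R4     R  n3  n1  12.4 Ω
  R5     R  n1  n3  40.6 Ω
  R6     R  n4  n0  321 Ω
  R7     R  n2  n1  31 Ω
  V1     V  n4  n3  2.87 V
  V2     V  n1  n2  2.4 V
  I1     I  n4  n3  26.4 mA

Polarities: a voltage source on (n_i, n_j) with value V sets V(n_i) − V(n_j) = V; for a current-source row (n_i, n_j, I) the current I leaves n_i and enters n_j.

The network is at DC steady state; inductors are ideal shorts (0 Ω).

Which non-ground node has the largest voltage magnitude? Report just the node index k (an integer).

Apply KCL at each of the 4 non-ground nodes and solve the resulting linear system.
Node n1: branches {R2, R4, R5, R7, V2} → V_1 = 2.400
Node n2: branches {L1, R2, R7, V2} → V_2 = 0.000
Node n3: branches {R1, R4, R5, V1, I1} → V_3 = 0.4947
Node n4: branches {R1, R3, R6, V1, I1} → V_4 = 3.365
Source currents: i(L1)=0.2006, i(V1)=-0.2528, i(V2)=-0.2891

4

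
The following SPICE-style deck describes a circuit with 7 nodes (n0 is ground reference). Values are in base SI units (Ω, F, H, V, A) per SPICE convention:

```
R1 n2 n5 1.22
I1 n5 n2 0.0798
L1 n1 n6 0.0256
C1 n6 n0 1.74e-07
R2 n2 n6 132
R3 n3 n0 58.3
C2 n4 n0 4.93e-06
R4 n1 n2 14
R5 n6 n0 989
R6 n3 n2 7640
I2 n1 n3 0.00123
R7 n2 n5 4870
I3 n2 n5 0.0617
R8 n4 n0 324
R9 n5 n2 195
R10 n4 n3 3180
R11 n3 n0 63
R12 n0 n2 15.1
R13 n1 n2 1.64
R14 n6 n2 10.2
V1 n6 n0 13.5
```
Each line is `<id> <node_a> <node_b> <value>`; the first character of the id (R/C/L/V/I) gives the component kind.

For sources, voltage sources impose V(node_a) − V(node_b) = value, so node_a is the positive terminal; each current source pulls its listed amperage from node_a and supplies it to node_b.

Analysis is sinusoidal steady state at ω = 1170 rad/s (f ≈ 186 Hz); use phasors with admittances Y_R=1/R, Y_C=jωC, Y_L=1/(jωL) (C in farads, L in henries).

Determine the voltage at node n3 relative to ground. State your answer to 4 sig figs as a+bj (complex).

0.07007-0.003768j V

Apply KCL at each of the 6 non-ground nodes and solve the resulting linear system.
Node n1: branches {L1, R4, I2, R13} → V_1 = 8.573-1.198j
Node n2: branches {R1, I1, R2, R4, R6, R7, I3, R9, R12, R13, R14} → V_2 = 8.516-0.9565j
Node n3: branches {R3, R6, I2, R10, R11} → V_3 = 0.07007-0.003768j
Node n4: branches {C2, R8, R10} → V_4 = 0.001519-0.002924j
Node n5: branches {R1, I1, R7, I3, R9} → V_5 = 8.494-0.9565j
Node n6: branches {L1, C1, R2, R5, R14, V1} → V_6 = 13.50+0.000j
Source currents: i(V1)=-0.5800+0.06072j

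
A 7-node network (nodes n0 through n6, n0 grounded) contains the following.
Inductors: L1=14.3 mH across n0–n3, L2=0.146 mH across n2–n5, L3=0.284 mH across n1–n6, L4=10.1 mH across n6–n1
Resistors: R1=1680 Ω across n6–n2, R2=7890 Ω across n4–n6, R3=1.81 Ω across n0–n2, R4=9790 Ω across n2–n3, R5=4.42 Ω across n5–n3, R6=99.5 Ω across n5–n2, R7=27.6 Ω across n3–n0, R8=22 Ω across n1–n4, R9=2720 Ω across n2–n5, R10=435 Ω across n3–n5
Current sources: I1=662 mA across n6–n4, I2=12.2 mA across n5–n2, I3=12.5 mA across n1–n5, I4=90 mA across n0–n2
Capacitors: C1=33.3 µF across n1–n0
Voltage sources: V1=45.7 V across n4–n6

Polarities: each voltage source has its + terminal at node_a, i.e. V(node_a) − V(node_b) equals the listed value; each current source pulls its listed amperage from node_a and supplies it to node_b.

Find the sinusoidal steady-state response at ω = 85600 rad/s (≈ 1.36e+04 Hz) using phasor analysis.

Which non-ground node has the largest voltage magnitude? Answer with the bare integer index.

MNA unknowns: 6 node voltages V₁..V_6 plus 1 source current (V1)
L1: Y=0.000-0.0008169j on G[0,3]
R1: Y=0.0005952+0.000j on G[6,2]
L2: Y=0.000-0.08002j on G[2,5]
R2: Y=0.0001267+0.000j on G[4,6]
R3: Y=0.5525+0.000j on G[0,2]
R4: Y=0.0001021+0.000j on G[2,3]
I1: z[6]−=0.662, z[4]+=0.662
I2: z[5]−=0.0122, z[2]+=0.0122
R5: Y=0.2262+0.000j on G[5,3]
I3: z[1]−=0.0125, z[5]+=0.0125
L3: Y=0.000-0.04113j on G[1,6]
L4: Y=0.000-0.001157j on G[6,1]
C1: Y=0.000+2.850j on G[1,0]
I4: z[0]−=0.09, z[2]+=0.09
R6: Y=0.01005+0.000j on G[5,2]
R7: Y=0.03623+0.000j on G[3,0]
R8: Y=0.04545+0.000j on G[1,4]
R9: Y=0.0003676+0.000j on G[2,5]
R10: Y=0.002299+0.000j on G[3,5]
V1: row V4−V6=45.7, i_V1 at 4,6
solve → V1=0.004689-0.0007552j, V2=0.1521-0.02064j, V3=0.1058-0.05176j, V4=21.24-22.47j, V5=0.1224-0.06036j, V6=-24.46-22.47j
aux → i_V1=-0.3088+1.021j

6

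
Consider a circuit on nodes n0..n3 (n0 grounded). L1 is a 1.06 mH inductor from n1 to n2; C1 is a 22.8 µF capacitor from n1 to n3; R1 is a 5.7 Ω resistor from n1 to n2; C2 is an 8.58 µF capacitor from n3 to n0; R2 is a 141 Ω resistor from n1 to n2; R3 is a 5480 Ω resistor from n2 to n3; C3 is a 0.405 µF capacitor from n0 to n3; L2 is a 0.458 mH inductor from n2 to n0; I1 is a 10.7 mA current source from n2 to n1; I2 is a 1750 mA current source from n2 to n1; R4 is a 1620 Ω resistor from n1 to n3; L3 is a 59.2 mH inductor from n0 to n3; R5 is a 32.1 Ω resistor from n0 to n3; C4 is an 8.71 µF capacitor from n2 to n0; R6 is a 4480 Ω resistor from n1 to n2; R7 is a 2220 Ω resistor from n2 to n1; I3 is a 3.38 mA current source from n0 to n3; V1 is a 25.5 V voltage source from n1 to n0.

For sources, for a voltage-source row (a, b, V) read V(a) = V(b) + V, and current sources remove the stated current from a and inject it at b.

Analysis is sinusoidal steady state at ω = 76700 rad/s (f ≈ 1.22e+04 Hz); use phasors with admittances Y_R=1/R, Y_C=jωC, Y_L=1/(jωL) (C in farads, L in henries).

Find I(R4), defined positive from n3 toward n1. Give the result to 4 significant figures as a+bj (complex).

Element admittances at ω=76700 rad/s:
  Y(L1) = 0.000-0.01230j S between n1,n2
  Y(C1) = 0.000+1.749j S between n1,n3
  Y(R1) = 0.1754+0.000j S between n1,n2
  Y(C2) = 0.000+0.6581j S between n3,n0
  Y(R2) = 0.007092+0.000j S between n1,n2
  Y(R3) = 0.0001825+0.000j S between n2,n3
  Y(C3) = 0.000+0.03106j S between n0,n3
  Y(L2) = 0.000-0.02847j S between n2,n0
  I1: injects 0.0107 A into n1 (from n2)
  I2: injects 1.75 A into n1 (from n2)
  Y(R4) = 0.0006173+0.000j S between n1,n3
  Y(L3) = 0.000-0.0002202j S between n0,n3
  Y(R5) = 0.03115+0.000j S between n0,n3
  Y(C4) = 0.000+0.6681j S between n2,n0
  Y(R6) = 0.0002232+0.000j S between n1,n2
  Y(R7) = 0.0004505+0.000j S between n2,n1
  I3: injects 0.00338 A into n3 (from n0)
  V1: constraint V(n1)−V(n0) = 25.5
Assemble and solve the 4×4 MNA system:
  V(n1)=25.50+0.000j  V(n2)=0.7907-4.415j  V(n3)=18.29+0.2318j
  i(V1)=-3.230-13.11j

-0.004451+0.0001431j A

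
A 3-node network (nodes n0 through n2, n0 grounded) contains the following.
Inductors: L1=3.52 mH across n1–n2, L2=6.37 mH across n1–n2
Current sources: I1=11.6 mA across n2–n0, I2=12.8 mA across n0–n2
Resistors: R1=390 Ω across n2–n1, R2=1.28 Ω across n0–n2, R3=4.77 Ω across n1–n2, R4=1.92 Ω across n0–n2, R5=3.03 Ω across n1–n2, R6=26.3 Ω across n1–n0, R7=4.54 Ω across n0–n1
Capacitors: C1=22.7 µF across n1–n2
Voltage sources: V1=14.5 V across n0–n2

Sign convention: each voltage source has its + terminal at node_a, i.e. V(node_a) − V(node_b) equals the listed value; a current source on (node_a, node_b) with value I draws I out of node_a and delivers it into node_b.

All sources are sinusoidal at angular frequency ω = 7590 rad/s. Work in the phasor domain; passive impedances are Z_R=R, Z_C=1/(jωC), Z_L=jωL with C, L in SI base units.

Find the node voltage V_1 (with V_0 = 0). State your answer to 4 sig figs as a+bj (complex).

Element admittances at ω=7590 rad/s:
  Y(L1) = 0.000-0.03743j S between n1,n2
  I1: injects 0.0116 A into n0 (from n2)
  Y(R1) = 0.002564+0.000j S between n2,n1
  Y(R2) = 0.7812+0.000j S between n0,n2
  Y(L2) = 0.000-0.02068j S between n1,n2
  Y(R3) = 0.2096+0.000j S between n1,n2
  Y(R4) = 0.5208+0.000j S between n0,n2
  Y(C1) = 0.000+0.1723j S between n1,n2
  Y(R5) = 0.3300+0.000j S between n1,n2
  Y(R6) = 0.03802+0.000j S between n1,n0
  I2: injects 0.0128 A into n2 (from n0)
  Y(R7) = 0.2203+0.000j S between n0,n1
  V1: constraint V(n0)−V(n2) = 14.5
Assemble and solve the 3×3 MNA system:
  V(n1)=-9.915-0.6540j  V(n2)=-14.50+0.000j
  i(V1)=-21.44-0.1689j

-9.915-0.6540j V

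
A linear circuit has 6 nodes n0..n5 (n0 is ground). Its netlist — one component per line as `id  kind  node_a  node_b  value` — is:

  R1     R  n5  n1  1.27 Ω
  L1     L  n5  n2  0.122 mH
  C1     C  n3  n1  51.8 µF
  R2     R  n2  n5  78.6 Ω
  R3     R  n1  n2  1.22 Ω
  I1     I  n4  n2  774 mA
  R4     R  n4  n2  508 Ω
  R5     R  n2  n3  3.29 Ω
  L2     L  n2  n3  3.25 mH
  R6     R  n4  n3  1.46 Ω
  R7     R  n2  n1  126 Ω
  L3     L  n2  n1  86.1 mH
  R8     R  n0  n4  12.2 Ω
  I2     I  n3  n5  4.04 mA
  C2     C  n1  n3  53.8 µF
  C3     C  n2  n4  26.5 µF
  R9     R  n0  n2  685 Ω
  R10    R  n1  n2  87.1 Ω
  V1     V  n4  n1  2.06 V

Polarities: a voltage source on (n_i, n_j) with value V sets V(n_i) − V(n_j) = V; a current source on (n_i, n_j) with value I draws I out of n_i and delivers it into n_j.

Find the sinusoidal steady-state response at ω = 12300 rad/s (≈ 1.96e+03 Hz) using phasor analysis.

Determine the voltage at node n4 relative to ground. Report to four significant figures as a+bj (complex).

0.02496-0.005626j V

Element admittances at ω=12300 rad/s:
  Y(R1) = 0.7874+0.000j S between n5,n1
  Y(L1) = 0.000-0.6664j S between n5,n2
  Y(C1) = 0.000+0.6371j S between n3,n1
  Y(R2) = 0.01272+0.000j S between n2,n5
  Y(R3) = 0.8197+0.000j S between n1,n2
  I1: injects 0.774 A into n2 (from n4)
  Y(R4) = 0.001969+0.000j S between n4,n2
  Y(R5) = 0.3040+0.000j S between n2,n3
  Y(L2) = 0.000-0.02502j S between n2,n3
  Y(R6) = 0.6849+0.000j S between n4,n3
  Y(R7) = 0.007937+0.000j S between n2,n1
  Y(L3) = 0.000-0.0009443j S between n2,n1
  Y(R8) = 0.08197+0.000j S between n0,n4
  I2: injects 0.00404 A into n5 (from n3)
  Y(C2) = 0.000+0.6617j S between n1,n3
  Y(C3) = 0.000+0.3260j S between n2,n4
  Y(R9) = 0.001460+0.000j S between n0,n2
  Y(R10) = 0.01148+0.000j S between n1,n2
  V1: constraint V(n4)−V(n1) = 2.06
Assemble and solve the 6×6 MNA system:
  V(n1)=-2.035-0.005626j  V(n2)=-1.401+0.3159j  V(n3)=-1.384-0.7619j  V(n4)=0.02496-0.005626j  V(n5)=-1.611-0.1752j
  i(V1)=-1.848-0.9818j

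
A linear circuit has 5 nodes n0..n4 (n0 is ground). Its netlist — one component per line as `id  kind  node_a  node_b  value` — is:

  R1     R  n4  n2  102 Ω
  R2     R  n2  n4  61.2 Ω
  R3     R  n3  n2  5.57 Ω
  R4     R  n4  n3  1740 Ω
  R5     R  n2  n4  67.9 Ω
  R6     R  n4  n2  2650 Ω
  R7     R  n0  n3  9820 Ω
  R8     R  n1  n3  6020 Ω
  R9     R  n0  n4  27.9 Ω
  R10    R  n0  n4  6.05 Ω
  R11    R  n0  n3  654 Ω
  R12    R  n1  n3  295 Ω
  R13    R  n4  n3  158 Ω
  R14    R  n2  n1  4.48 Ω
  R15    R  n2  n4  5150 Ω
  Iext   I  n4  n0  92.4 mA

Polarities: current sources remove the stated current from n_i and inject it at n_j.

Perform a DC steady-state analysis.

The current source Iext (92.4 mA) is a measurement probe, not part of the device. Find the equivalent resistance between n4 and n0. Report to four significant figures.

R_eq = 4.933 Ω

MNA unknowns: 4 node voltages V₁..V_4
R1: Y=0.009804 on G[4,2]
R2: Y=0.01634 on G[2,4]
R3: Y=0.1795 on G[3,2]
R4: Y=0.0005747 on G[4,3]
R5: Y=0.01473 on G[2,4]
R6: Y=0.0003774 on G[4,2]
R7: Y=0.0001018 on G[0,3]
R8: Y=0.0001661 on G[1,3]
R9: Y=0.03584 on G[0,4]
R10: Y=0.1653 on G[0,4]
R11: Y=0.001529 on G[0,3]
R12: Y=0.003390 on G[1,3]
R13: Y=0.006329 on G[4,3]
R14: Y=0.2232 on G[2,1]
R15: Y=0.0001942 on G[2,4]
Iext: z[4]−=0.0924, z[0]+=0.0924
solve → V1=-0.4415, V2=-0.4415, V3=-0.4383, V4=-0.4558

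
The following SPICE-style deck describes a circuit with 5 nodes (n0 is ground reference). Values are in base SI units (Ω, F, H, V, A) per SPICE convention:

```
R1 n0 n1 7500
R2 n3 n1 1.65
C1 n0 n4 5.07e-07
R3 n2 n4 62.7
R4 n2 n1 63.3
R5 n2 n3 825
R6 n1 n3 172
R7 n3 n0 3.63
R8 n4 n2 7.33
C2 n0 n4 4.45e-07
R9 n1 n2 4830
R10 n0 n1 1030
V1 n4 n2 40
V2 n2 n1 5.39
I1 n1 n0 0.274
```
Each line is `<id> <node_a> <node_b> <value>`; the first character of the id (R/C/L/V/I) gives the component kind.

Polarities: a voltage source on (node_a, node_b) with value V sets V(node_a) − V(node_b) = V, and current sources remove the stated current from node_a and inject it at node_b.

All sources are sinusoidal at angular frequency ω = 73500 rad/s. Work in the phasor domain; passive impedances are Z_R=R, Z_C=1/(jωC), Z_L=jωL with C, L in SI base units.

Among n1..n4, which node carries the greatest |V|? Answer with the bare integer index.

Apply KCL at each of the 4 non-ground nodes and solve the resulting linear system.
Node n1: branches {R1, R2, R4, R6, R9, R10, V2, I1} → V_1 = -6.635-14.18j
Node n2: branches {R3, R4, R5, R8, R9, V1, V2} → V_2 = -1.245-14.18j
Node n3: branches {R2, R5, R6, R7} → V_3 = -4.571-9.787j
Node n4: branches {C1, R3, R8, C2, V1} → V_4 = 38.75-14.18j
Source currents: i(V1)=-7.087-2.712j, i(V2)=-1.083-2.706j

4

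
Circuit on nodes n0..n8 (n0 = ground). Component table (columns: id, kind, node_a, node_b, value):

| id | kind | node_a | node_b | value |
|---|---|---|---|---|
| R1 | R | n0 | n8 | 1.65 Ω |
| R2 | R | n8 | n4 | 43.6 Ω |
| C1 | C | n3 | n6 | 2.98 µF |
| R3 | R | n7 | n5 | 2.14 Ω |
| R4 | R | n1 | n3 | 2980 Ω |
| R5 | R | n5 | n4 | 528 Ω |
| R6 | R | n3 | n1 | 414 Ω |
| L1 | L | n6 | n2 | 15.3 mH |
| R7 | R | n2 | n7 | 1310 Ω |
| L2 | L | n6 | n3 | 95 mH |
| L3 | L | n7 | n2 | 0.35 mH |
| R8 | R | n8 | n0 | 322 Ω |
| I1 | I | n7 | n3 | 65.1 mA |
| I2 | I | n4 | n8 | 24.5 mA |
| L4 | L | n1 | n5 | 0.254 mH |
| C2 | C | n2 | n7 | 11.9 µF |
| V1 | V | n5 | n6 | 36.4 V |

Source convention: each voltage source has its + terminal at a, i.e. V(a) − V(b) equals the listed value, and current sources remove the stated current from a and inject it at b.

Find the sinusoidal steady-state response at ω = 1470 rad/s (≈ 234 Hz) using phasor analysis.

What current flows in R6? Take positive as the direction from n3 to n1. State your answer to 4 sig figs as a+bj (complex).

Element admittances at ω=1470 rad/s:
  Y(R1) = 0.6061+0.000j S between n0,n8
  Y(R2) = 0.02294+0.000j S between n8,n4
  Y(C1) = 0.000+0.004381j S between n3,n6
  Y(R3) = 0.4673+0.000j S between n7,n5
  Y(R4) = 0.0003356+0.000j S between n1,n3
  Y(R5) = 0.001894+0.000j S between n5,n4
  Y(R6) = 0.002415+0.000j S between n3,n1
  Y(L1) = 0.000-0.04446j S between n6,n2
  Y(R7) = 0.0007634+0.000j S between n2,n7
  Y(L2) = 0.000-0.007161j S between n6,n3
  Y(L3) = 0.000-1.944j S between n7,n2
  Y(R8) = 0.003106+0.000j S between n8,n0
  I1: injects 0.0651 A into n3 (from n7)
  I2: injects 0.0245 A into n8 (from n4)
  Y(L4) = 0.000-2.678j S between n1,n5
  Y(C2) = 0.000+0.01749j S between n2,n7
  V1: constraint V(n5)−V(n6) = 36.4
Assemble and solve the 9×9 MNA system:
  V(n1)=-1.099-0.006847j  V(n2)=-2.330+3.268j  V(n3)=-7.764+30.01j  V(n4)=-1.068+0.000j  V(n5)=-1.068+0.000j  V(n6)=-37.47+0.000j  V(n7)=-1.518+3.343j  V(n8)=0.000+0.000j
  i(V1)=-0.2288+1.645j

-0.01610+0.07251j A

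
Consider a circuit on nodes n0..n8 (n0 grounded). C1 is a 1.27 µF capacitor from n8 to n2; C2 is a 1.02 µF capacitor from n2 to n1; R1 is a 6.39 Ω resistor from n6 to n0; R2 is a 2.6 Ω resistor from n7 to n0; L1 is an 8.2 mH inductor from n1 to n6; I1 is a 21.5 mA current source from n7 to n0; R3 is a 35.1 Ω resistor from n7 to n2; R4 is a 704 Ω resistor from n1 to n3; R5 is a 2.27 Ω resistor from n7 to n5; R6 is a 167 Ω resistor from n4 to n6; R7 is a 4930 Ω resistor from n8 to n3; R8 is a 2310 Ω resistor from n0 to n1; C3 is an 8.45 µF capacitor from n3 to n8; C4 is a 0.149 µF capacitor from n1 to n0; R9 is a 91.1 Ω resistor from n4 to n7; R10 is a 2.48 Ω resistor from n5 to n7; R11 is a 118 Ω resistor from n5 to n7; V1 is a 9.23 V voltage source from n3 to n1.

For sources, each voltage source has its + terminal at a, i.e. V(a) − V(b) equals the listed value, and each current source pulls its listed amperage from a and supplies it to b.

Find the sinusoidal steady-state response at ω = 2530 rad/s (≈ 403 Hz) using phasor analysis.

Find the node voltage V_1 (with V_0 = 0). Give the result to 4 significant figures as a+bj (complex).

0.5205-0.3289j V

Element admittances at ω=2530 rad/s:
  Y(C1) = 0.000+0.003213j S between n8,n2
  Y(C2) = 0.000+0.002581j S between n2,n1
  Y(R1) = 0.1565+0.000j S between n6,n0
  Y(R2) = 0.3846+0.000j S between n7,n0
  Y(L1) = 0.000-0.04820j S between n1,n6
  I1: injects 0.0215 A into n0 (from n7)
  Y(R3) = 0.02849+0.000j S between n7,n2
  Y(R4) = 0.001420+0.000j S between n1,n3
  Y(R5) = 0.4405+0.000j S between n7,n5
  Y(R6) = 0.005988+0.000j S between n4,n6
  Y(R7) = 0.0002028+0.000j S between n8,n3
  Y(R8) = 0.0004329+0.000j S between n0,n1
  Y(C3) = 0.000+0.02138j S between n3,n8
  Y(C4) = 0.000+0.0003770j S between n1,n0
  Y(R9) = 0.01098+0.000j S between n4,n7
  Y(R10) = 0.4032+0.000j S between n5,n7
  Y(R11) = 0.008475+0.000j S between n5,n7
  V1: constraint V(n3)−V(n1) = 9.23
Assemble and solve the 9×9 MNA system:
  V(n1)=0.5205-0.3289j  V(n2)=0.2206+1.030j  V(n3)=9.751-0.3289j  V(n4)=-0.04114-0.01529j  V(n5)=-0.03694+0.06881j  V(n6)=-0.04882-0.1695j  V(n7)=-0.03694+0.06881j  V(n8)=8.504-0.1616j
  i(V1)=-0.01694-0.02662j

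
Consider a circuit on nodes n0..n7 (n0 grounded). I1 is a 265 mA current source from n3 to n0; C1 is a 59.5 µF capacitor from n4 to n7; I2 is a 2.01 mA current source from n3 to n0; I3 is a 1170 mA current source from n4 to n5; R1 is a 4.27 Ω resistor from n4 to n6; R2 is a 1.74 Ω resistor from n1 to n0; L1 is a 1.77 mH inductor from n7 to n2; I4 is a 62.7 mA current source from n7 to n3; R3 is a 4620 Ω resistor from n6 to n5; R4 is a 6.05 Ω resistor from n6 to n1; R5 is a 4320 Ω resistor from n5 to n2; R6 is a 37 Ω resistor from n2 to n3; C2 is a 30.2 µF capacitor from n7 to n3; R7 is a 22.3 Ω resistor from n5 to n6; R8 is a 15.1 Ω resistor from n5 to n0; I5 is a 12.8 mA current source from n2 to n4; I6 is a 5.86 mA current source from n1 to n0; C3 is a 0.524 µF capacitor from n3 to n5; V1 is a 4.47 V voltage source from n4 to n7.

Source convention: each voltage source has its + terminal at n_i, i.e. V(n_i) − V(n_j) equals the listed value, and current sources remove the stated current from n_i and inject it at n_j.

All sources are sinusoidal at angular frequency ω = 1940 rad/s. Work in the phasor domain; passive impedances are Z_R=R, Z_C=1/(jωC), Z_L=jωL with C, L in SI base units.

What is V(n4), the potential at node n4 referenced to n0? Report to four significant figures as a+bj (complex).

Element admittances at ω=1940 rad/s:
  I1: injects 0.265 A into n0 (from n3)
  Y(C1) = 0.000+0.1154j S between n4,n7
  I2: injects 0.00201 A into n0 (from n3)
  I3: injects 1.17 A into n5 (from n4)
  Y(R1) = 0.2342+0.000j S between n4,n6
  Y(R2) = 0.5747+0.000j S between n1,n0
  Y(L1) = 0.000-0.2912j S between n7,n2
  I4: injects 0.0627 A into n3 (from n7)
  Y(R3) = 0.0002165+0.000j S between n6,n5
  Y(R4) = 0.1653+0.000j S between n6,n1
  Y(R5) = 0.0002315+0.000j S between n5,n2
  Y(R6) = 0.02703+0.000j S between n2,n3
  Y(C2) = 0.000+0.05859j S between n7,n3
  Y(R7) = 0.04484+0.000j S between n5,n6
  Y(R8) = 0.06623+0.000j S between n5,n0
  I5: injects 0.0128 A into n4 (from n2)
  I6: injects 0.00586 A into n0 (from n1)
  Y(C3) = 0.000+0.001017j S between n3,n5
  V1: constraint V(n4)−V(n7) = 4.47
Assemble and solve the 8×8 MNA system:
  V(n1)=-1.388+0.02231j  V(n2)=-17.04+0.1195j  V(n3)=-17.77+3.302j  V(n4)=-12.28+0.2111j  V(n5)=7.927-0.1936j  V(n6)=-6.180+0.09989j  V(n7)=-16.75+0.2111j
  i(V1)=0.2705-0.5420j

-12.28+0.2111j V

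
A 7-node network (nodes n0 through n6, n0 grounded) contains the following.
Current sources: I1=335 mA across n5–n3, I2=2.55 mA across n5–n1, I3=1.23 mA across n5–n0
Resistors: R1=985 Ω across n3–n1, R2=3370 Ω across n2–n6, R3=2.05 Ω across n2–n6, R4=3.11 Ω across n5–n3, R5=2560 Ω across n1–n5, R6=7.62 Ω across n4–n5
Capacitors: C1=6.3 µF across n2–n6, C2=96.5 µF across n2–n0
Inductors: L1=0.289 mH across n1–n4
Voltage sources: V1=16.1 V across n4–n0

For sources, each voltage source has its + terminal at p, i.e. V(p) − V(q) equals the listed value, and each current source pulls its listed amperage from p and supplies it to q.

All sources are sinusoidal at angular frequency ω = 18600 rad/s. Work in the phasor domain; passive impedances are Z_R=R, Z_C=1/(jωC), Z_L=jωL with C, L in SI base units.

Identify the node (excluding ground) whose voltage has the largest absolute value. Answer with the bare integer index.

Element admittances at ω=18600 rad/s:
  I1: injects 0.335 A into n3 (from n5)
  Y(R1) = 0.001015+0.000j S between n3,n1
  Y(R2) = 0.0002967+0.000j S between n2,n6
  Y(C1) = 0.000+0.1172j S between n2,n6
  Y(L1) = 0.000-0.1860j S between n1,n4
  Y(R3) = 0.4878+0.000j S between n2,n6
  I2: injects 0.00255 A into n1 (from n5)
  Y(R4) = 0.3215+0.000j S between n5,n3
  I3: injects 0.00123 A into n0 (from n5)
  Y(R5) = 0.0003906+0.000j S between n1,n5
  Y(R6) = 0.1312+0.000j S between n4,n5
  Y(C2) = 0.000+1.795j S between n2,n0
  V1: constraint V(n4)−V(n0) = 16.1
Assemble and solve the 7×7 MNA system:
  V(n1)=16.10+0.01910j  V(n2)=0.000+0.000j  V(n3)=17.10+0.0002615j  V(n4)=16.10+0.000j  V(n5)=16.06+0.0002020j  V(n6)=0.000+0.000j
  i(V1)=-0.001230+0.000j

3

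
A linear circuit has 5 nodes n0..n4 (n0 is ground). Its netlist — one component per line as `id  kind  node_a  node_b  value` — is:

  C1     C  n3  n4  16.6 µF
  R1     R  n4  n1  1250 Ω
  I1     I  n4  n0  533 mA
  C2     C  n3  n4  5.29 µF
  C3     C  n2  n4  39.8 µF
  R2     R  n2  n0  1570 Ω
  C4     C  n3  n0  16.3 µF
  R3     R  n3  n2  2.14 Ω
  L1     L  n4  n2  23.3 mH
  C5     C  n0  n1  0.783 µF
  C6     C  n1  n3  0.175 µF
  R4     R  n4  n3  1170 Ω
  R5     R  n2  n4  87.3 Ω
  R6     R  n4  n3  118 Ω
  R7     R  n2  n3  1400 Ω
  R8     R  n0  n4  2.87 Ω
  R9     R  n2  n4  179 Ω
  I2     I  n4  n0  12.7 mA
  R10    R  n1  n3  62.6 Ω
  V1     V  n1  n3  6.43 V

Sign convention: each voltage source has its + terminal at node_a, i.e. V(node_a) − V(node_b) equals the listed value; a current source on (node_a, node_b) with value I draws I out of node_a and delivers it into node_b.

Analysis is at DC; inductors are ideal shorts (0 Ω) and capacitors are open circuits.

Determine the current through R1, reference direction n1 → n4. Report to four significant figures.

0.005135 A

Apply KCL at each of the 4 non-ground nodes and solve the resulting linear system.
Node n1: branches {R1, C5, C6, R10, V1} → V_1 = 4.856
Node n2: branches {C3, R2, R3, L1, R5, R7, R9} → V_2 = -1.563
Node n3: branches {C1, C2, C4, R3, C6, R4, R6, R7, R10, V1} → V_3 = -1.574
Node n4: branches {C1, R1, I1, C2, C3, L1, R4, R5, R6, R8, R9, I2} → V_4 = -1.563
Source currents: i(L1)=0.004039, i(V1)=-0.1079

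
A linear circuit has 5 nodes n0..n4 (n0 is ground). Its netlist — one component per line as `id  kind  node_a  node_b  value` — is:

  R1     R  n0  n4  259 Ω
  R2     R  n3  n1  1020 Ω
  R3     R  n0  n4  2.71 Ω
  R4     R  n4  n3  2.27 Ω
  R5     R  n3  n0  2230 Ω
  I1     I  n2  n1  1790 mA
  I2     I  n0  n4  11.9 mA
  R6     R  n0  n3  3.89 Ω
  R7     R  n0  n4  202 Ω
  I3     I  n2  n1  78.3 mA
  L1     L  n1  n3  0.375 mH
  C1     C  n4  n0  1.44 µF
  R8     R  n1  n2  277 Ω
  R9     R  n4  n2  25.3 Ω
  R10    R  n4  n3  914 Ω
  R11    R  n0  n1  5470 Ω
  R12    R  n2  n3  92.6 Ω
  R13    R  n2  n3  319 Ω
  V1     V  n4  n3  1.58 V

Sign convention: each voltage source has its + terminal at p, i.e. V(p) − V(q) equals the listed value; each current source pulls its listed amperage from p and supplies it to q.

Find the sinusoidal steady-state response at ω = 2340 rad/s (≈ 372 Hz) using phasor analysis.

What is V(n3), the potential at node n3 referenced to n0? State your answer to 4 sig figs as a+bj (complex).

-0.9206-0.003939j V

Apply KCL at each of the 4 non-ground nodes and solve the resulting linear system.
Node n1: branches {R2, I1, I3, L1, R8, R11} → V_1 = -0.9145+1.535j
Node n2: branches {I1, I3, R8, R9, R12, R13} → V_2 = -32.56+0.09343j
Node n3: branches {R2, R4, R5, R6, L1, R10, R12, R13, V1} → V_3 = -0.9206-0.003939j
Node n4: branches {R1, R3, R4, I2, R7, C1, R9, R10, V1} → V_4 = 0.6594-0.003939j
Source currents: i(V1)=-2.248+0.003115j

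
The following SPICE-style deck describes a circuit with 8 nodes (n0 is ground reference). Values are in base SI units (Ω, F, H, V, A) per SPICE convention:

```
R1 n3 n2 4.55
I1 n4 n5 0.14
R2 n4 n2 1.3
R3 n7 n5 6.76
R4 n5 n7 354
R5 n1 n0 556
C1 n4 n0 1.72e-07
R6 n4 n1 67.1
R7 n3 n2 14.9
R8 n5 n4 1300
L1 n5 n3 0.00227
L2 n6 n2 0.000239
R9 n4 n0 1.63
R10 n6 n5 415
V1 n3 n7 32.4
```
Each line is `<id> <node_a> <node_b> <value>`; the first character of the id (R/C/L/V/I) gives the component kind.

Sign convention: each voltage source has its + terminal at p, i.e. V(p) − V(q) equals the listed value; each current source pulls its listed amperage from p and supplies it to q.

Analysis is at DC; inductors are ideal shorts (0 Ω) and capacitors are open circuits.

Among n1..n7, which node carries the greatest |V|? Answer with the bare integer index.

Apply KCL at each of the 7 non-ground nodes and solve the resulting linear system.
Node n1: branches {R5, R6} → V_1 = 0.000
Node n2: branches {R1, R2, R7, L2} → V_2 = 0.1813
Node n3: branches {R1, R7, L1, V1} → V_3 = 0.6635
Node n4: branches {I1, R2, C1, R6, R8, R9} → V_4 = 0.000
Node n5: branches {I1, R3, R4, R8, L1, R10} → V_5 = 0.6635
Node n6: branches {L2, R10} → V_6 = 0.1813
Node n7: branches {R3, R4, V1} → V_7 = -31.74
Source currents: i(L1)=-4.746, i(L2)=0.001162, i(V1)=-4.884

7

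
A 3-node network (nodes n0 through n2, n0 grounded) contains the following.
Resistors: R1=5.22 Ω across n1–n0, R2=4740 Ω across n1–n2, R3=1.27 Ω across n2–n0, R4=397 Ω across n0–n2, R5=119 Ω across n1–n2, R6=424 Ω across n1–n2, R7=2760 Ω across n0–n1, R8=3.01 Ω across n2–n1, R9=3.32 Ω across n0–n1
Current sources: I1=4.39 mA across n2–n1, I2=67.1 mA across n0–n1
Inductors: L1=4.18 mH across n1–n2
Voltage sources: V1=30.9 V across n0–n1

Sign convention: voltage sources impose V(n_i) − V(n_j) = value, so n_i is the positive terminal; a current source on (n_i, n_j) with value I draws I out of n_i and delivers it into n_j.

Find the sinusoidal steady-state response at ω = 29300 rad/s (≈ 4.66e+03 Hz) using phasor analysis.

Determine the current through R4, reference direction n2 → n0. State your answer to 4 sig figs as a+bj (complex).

-0.02359+0.0003909j A

MNA unknowns: 2 node voltages V₁..V_2 plus 1 source current (V1)
R1: Y=0.1916+0.000j on G[1,0]
R2: Y=0.0002110+0.000j on G[1,2]
R3: Y=0.7874+0.000j on G[2,0]
I1: z[2]−=0.00439, z[1]+=0.00439
R4: Y=0.002519+0.000j on G[0,2]
R5: Y=0.008403+0.000j on G[1,2]
L1: Y=0.000-0.008165j on G[1,2]
R6: Y=0.002358+0.000j on G[1,2]
R7: Y=0.0003623+0.000j on G[0,1]
I2: z[0]−=0.0671, z[1]+=0.0671
R8: Y=0.3322+0.000j on G[2,1]
R9: Y=0.3012+0.000j on G[0,1]
V1: row V0−V1=30.9, i_V1 at 0,1
solve → V1=-30.90+0.000j, V2=-9.364+0.1552j
aux → i_V1=-22.70+0.1226j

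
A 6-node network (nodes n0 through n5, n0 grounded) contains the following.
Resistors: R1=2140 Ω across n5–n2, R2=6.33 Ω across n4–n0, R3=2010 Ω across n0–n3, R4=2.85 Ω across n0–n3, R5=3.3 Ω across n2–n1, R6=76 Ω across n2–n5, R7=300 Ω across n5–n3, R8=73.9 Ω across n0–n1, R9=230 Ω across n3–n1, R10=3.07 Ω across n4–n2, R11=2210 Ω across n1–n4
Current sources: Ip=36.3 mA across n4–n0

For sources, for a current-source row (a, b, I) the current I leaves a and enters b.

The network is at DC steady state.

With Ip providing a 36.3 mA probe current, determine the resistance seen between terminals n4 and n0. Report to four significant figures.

R_eq = 5.671 Ω

Element admittances at DC:
  Y(R1) = 0.0004673 S between n5,n2
  Y(R2) = 0.1580 S between n4,n0
  Y(R3) = 0.0004975 S between n0,n3
  Y(R4) = 0.3509 S between n0,n3
  Y(R5) = 0.3030 S between n2,n1
  Y(R6) = 0.01316 S between n2,n5
  Y(R7) = 0.003333 S between n5,n3
  Y(R8) = 0.01353 S between n0,n1
  Y(R9) = 0.004348 S between n3,n1
  Y(R10) = 0.3257 S between n4,n2
  Y(R11) = 0.0004525 S between n1,n4
  Ip: injects 0.0363 A into n0 (from n4)
Assemble and solve the 5×5 MNA system:
  V(n1)=-0.1836  V(n2)=-0.1943  V(n3)=-0.003679  V(n4)=-0.2059  V(n5)=-0.1568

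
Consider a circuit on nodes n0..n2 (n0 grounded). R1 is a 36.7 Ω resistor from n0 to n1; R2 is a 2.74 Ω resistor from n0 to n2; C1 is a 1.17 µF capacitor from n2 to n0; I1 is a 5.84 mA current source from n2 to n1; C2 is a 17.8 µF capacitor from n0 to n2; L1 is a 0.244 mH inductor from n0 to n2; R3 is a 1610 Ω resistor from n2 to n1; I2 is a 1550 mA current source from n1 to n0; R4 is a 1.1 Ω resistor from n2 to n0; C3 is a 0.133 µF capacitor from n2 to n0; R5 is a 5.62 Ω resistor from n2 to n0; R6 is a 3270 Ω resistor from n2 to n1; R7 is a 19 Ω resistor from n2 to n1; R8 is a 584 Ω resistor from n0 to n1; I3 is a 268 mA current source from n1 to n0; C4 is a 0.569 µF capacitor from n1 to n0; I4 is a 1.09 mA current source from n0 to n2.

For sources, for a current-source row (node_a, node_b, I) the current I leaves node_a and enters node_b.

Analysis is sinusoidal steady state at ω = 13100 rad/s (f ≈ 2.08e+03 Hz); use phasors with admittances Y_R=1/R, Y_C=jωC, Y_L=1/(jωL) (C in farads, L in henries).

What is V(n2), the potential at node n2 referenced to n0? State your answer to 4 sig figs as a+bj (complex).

Element admittances at ω=13100 rad/s:
  Y(R1) = 0.02725+0.000j S between n0,n1
  Y(R2) = 0.3650+0.000j S between n0,n2
  Y(C1) = 0.000+0.01533j S between n2,n0
  I1: injects 0.00584 A into n1 (from n2)
  Y(C2) = 0.000+0.2332j S between n0,n2
  Y(L1) = 0.000-0.3129j S between n0,n2
  Y(R3) = 0.0006211+0.000j S between n2,n1
  I2: injects 1.55 A into n0 (from n1)
  Y(R4) = 0.9091+0.000j S between n2,n0
  Y(C3) = 0.000+0.001742j S between n2,n0
  Y(R5) = 0.1779+0.000j S between n2,n0
  Y(R6) = 0.0003058+0.000j S between n2,n1
  Y(R7) = 0.05263+0.000j S between n2,n1
  Y(R8) = 0.001712+0.000j S between n0,n1
  I3: injects 0.268 A into n0 (from n1)
  Y(C4) = 0.000+0.007454j S between n1,n0
  I4: injects 0.00109 A into n2 (from n0)
Assemble and solve the 2×2 MNA system:
  V(n1)=-22.29+2.039j  V(n2)=-0.7979+0.03937j

-0.7979+0.03937j V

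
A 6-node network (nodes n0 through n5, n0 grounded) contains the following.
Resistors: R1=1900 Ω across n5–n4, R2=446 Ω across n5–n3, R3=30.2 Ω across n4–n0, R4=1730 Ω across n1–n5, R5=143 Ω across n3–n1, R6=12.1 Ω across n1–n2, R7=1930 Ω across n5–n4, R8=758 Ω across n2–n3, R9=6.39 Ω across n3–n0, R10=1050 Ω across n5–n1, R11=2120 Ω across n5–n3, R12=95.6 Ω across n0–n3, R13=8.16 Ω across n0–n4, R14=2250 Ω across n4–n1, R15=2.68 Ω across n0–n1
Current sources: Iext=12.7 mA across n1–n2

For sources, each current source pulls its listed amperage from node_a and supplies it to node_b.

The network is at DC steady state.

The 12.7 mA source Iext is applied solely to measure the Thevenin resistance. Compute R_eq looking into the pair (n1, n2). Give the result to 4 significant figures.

R_eq = 11.91 Ω

Apply KCL at each of the 5 non-ground nodes and solve the resulting linear system.
Node n1: branches {R4, R5, R6, R10, R14, R15, Iext} → V_1 = -0.0004949
Node n2: branches {R6, R8, Iext} → V_2 = 0.1508
Node n3: branches {R2, R5, R8, R9, R11, R12} → V_3 = 0.001105
Node n4: branches {R1, R3, R7, R13, R14} → V_4 = 1.418e-06
Node n5: branches {R1, R2, R4, R7, R10, R11} → V_5 = 0.0004239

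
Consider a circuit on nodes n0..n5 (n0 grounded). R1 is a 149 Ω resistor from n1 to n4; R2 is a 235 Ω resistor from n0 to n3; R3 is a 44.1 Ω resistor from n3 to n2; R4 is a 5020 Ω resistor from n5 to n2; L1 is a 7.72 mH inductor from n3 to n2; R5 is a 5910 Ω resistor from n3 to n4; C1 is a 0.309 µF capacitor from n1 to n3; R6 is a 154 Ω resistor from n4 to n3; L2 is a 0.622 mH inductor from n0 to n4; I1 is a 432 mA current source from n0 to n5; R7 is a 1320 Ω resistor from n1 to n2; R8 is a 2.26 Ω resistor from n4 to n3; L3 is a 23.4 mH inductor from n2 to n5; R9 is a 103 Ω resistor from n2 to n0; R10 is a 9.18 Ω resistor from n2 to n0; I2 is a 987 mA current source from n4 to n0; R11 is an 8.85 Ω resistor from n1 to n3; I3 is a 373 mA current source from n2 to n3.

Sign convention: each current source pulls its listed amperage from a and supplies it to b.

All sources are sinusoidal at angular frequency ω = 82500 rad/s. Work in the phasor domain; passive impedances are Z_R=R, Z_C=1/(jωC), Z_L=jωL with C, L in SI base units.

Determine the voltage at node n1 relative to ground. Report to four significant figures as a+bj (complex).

Element admittances at ω=82500 rad/s:
  Y(R1) = 0.006711+0.000j S between n1,n4
  Y(R2) = 0.004255+0.000j S between n0,n3
  Y(R3) = 0.02268+0.000j S between n3,n2
  Y(R4) = 0.0001992+0.000j S between n5,n2
  Y(L1) = 0.000-0.001570j S between n3,n2
  Y(R5) = 0.0001692+0.000j S between n3,n4
  Y(C1) = 0.000+0.02549j S between n1,n3
  Y(R6) = 0.006494+0.000j S between n4,n3
  Y(L2) = 0.000-0.01949j S between n0,n4
  I1: injects 0.432 A into n5 (from n0)
  Y(R7) = 0.0007576+0.000j S between n1,n2
  Y(R8) = 0.4425+0.000j S between n4,n3
  Y(L3) = 0.000-0.0005180j S between n2,n5
  Y(R9) = 0.009709+0.000j S between n2,n0
  Y(R10) = 0.1089+0.000j S between n2,n0
  I2: injects 0.987 A into n0 (from n4)
  Y(R11) = 0.1130+0.000j S between n1,n3
  I3: injects 0.373 A into n3 (from n2)
Assemble and solve the 5×5 MNA system:
  V(n1)=-13.58-13.00j  V(n2)=-1.944-2.021j  V(n3)=-13.57-13.03j  V(n4)=-15.15-13.68j  V(n5)=277.5+724.5j

-13.58-13.00j V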